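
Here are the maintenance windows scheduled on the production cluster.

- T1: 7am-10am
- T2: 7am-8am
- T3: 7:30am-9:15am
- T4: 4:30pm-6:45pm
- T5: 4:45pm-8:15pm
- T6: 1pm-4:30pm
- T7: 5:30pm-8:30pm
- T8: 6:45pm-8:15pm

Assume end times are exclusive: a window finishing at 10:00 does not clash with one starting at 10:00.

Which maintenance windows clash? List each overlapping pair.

T1 & T2, T1 & T3, T2 & T3, T4 & T5, T4 & T7, T5 & T7, T5 & T8, T7 & T8

Two intervals overlap when each starts before the other ends.
Sorted by start: T1, T2, T3, T6, T4, T5, T7, T8.
T2 starts before T1 ends → T1 and T2 overlap.
T3 starts before T1 ends → T1 and T3 overlap.
T6 starts after T1 ends — done with T1.
T3 starts before T2 ends → T2 and T3 overlap.
T6 starts after T2 ends — done with T2.
T6 starts after T3 ends — done with T3.
T4 starts exactly when T6 ends (back-to-back, no overlap) — done with T6.
T5 starts before T4 ends → T4 and T5 overlap.
T7 starts before T4 ends → T4 and T7 overlap.
T8 starts exactly when T4 ends (back-to-back, no overlap).
T7 starts before T5 ends → T5 and T7 overlap.
T8 starts before T5 ends → T5 and T8 overlap.
T8 starts before T7 ends → T7 and T8 overlap.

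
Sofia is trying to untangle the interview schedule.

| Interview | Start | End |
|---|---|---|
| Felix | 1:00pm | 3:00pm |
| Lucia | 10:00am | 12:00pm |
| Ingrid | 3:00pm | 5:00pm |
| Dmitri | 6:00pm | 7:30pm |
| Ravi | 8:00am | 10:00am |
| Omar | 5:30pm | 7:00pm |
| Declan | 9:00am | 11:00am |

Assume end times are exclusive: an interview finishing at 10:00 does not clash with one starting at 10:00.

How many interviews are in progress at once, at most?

Sweep the timeline, counting +1 at each start and −1 at each end (ends before starts at a tie):
8:00am start Ravi → 1
9:00am start Declan → 2
10:00am end Ravi → 1
10:00am start Lucia → 2
11:00am end Declan → 1
12:00pm end Lucia → 0
1:00pm start Felix → 1
3:00pm end Felix → 0
3:00pm start Ingrid → 1
5:00pm end Ingrid → 0
5:30pm start Omar → 1
6:00pm start Dmitri → 2
7:00pm end Omar → 1
7:30pm end Dmitri → 0
Peak is 2, at 9:00am (Declan, Ravi).

2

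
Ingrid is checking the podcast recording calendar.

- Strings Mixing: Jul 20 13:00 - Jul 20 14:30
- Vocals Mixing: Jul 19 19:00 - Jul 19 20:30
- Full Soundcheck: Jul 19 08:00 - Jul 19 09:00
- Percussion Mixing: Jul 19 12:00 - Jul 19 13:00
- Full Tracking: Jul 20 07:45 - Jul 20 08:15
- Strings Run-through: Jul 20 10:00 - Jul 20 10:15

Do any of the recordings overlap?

Sorted by start: Full Soundcheck, Percussion Mixing, Vocals Mixing, Full Tracking, Strings Run-through, Strings Mixing.
Percussion Mixing starts after Full Soundcheck ends; Full Soundcheck is clear from here.
Vocals Mixing starts after Percussion Mixing ends; Percussion Mixing is clear from here.
Full Tracking starts after Vocals Mixing ends; Vocals Mixing is clear from here.
Strings Run-through starts after Full Tracking ends; Full Tracking is clear from here.
Strings Mixing starts after Strings Run-through ends.
Every pair is clear; the schedule has no overlaps.

No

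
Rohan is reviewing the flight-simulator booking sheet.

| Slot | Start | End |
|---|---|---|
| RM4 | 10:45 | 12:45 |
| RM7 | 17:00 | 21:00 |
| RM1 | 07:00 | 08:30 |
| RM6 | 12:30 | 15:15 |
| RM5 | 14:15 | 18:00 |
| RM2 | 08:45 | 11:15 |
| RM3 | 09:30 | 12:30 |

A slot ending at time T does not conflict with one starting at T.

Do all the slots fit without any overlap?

No

Sorted by start: RM1, RM2, RM3, RM4, RM6, RM5, RM7.
RM2 starts after RM1 ends — done with RM1.
RM3 starts before RM2 ends → RM2 and RM3 overlap.
That's a conflict, so the schedule is not conflict-free.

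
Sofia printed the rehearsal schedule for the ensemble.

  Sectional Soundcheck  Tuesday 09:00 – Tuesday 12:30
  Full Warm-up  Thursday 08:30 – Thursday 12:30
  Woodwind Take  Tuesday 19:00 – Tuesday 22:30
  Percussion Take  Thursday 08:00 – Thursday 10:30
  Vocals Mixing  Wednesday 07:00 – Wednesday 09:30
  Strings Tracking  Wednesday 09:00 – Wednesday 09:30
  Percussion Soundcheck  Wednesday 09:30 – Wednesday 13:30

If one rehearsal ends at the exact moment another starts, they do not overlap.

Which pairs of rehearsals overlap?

Sorted by start: Sectional Soundcheck, Woodwind Take, Vocals Mixing, Strings Tracking, Percussion Soundcheck, Percussion Take, Full Warm-up.
Woodwind Take starts after Sectional Soundcheck ends — done with Sectional Soundcheck.
Vocals Mixing starts after Woodwind Take ends — done with Woodwind Take.
Strings Tracking starts before Vocals Mixing ends → Vocals Mixing and Strings Tracking overlap.
Percussion Soundcheck starts exactly when Vocals Mixing ends (back-to-back, no overlap) — done with Vocals Mixing.
Percussion Soundcheck starts exactly when Strings Tracking ends (back-to-back, no overlap) — done with Strings Tracking.
Percussion Take starts after Percussion Soundcheck ends — done with Percussion Soundcheck.
Full Warm-up starts before Percussion Take ends → Percussion Take and Full Warm-up overlap.

Full Warm-up & Percussion Take, Strings Tracking & Vocals Mixing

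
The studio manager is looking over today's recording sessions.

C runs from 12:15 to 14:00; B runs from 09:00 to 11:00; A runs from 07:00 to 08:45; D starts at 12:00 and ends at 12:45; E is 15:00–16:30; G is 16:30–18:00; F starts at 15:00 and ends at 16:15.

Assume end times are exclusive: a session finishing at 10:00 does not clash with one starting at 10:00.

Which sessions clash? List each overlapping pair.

C & D, E & F

Sorted by start: A, B, D, C, E, F, G.
B starts after A ends, so A has no further overlaps.
D starts after B ends, so B has no further overlaps.
C starts before D ends → D and C overlap.
E starts after D ends, so D has no further overlaps.
E starts after C ends, so C has no further overlaps.
F starts before E ends → E and F overlap.
G starts exactly when E ends (back-to-back, no overlap).
G starts after F ends.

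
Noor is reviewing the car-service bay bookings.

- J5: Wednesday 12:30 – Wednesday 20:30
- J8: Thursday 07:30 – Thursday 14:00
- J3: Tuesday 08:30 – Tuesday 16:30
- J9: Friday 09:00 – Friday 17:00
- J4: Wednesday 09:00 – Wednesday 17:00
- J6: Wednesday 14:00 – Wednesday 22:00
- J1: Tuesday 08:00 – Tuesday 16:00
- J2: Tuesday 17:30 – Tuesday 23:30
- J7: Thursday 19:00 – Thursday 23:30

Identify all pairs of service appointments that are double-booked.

Sorted by start: J1, J3, J2, J4, J5, J6, J8, J7, J9.
J3 starts before J1 ends → J1 and J3 overlap.
J2 starts after J1 ends; J1 is clear from here.
J2 starts after J3 ends; J3 is clear from here.
J4 starts after J2 ends; J2 is clear from here.
J5 starts before J4 ends → J4 and J5 overlap.
J6 starts before J4 ends → J4 and J6 overlap.
J8 starts after J4 ends; J4 is clear from here.
J6 starts before J5 ends → J5 and J6 overlap.
J8 starts after J5 ends; J5 is clear from here.
J8 starts after J6 ends; J6 is clear from here.
J7 starts after J8 ends; J8 is clear from here.
J9 starts after J7 ends.

J1 & J3, J4 & J5, J4 & J6, J5 & J6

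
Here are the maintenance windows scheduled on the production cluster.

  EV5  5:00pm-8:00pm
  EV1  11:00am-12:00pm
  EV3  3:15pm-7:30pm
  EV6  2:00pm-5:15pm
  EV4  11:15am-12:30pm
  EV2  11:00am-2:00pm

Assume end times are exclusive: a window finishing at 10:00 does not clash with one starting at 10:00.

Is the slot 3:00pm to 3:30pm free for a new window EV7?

EV1: ends 12:00pm at or before EV7 starts 3:00pm → clear.
EV2: ends 2:00pm at or before EV7 starts 3:00pm → clear.
EV4: ends 12:30pm at or before EV7 starts 3:00pm → clear.
EV6: starts 2:00pm before EV7 ends 3:30pm, and ends 5:15pm after EV7 starts 3:00pm → overlap.
EV3: starts 3:15pm before EV7 ends 3:30pm, and ends 7:30pm after EV7 starts 3:00pm → overlap.
EV5: starts 5:00pm at or after EV7 ends 3:30pm → clear.
EV7 overlaps EV3, EV6.

No — it overlaps EV3, EV6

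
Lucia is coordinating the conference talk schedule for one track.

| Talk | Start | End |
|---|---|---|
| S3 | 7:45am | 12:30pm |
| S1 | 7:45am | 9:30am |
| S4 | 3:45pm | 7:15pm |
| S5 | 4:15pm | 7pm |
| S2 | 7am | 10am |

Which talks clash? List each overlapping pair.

S1 & S2, S1 & S3, S2 & S3, S4 & S5

Sorted by start: S2, S1, S3, S4, S5.
S1 starts before S2 ends → S2 and S1 overlap.
S3 starts before S2 ends → S2 and S3 overlap.
S4 starts after S2 ends; S2 is clear from here.
S3 starts before S1 ends → S1 and S3 overlap.
S4 starts after S1 ends; S1 is clear from here.
S4 starts after S3 ends; S3 is clear from here.
S5 starts before S4 ends → S4 and S5 overlap.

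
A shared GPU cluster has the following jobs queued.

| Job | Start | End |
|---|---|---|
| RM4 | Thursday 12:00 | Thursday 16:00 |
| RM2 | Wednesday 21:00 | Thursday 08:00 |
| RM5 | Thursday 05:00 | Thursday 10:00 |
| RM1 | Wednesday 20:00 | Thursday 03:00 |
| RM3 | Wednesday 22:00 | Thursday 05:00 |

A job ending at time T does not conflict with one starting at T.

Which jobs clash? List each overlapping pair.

Sorted by start: RM1, RM2, RM3, RM5, RM4.
RM2 starts before RM1 ends → RM1 and RM2 overlap.
RM3 starts before RM1 ends → RM1 and RM3 overlap.
RM5 starts after RM1 ends — done with RM1.
RM3 starts before RM2 ends → RM2 and RM3 overlap.
RM5 starts before RM2 ends → RM2 and RM5 overlap.
RM4 starts after RM2 ends.
RM5 starts exactly when RM3 ends (back-to-back, no overlap) — done with RM3.
RM4 starts after RM5 ends.

RM1 & RM2, RM1 & RM3, RM2 & RM3, RM2 & RM5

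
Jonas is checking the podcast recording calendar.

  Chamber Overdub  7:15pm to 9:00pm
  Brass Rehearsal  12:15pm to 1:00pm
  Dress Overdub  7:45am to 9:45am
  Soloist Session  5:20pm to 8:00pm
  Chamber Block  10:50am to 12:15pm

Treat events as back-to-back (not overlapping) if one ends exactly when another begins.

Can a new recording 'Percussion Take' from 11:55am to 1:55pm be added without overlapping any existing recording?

Dress Overdub: ends 9:45am at or before Percussion Take starts 11:55am → clear.
Chamber Block: starts 10:50am before Percussion Take ends 1:55pm, and ends 12:15pm after Percussion Take starts 11:55am → overlap.
Brass Rehearsal: starts 12:15pm before Percussion Take ends 1:55pm, and ends 1:00pm after Percussion Take starts 11:55am → overlap.
Soloist Session: starts 5:20pm at or after Percussion Take ends 1:55pm → clear.
Chamber Overdub: starts 7:15pm at or after Percussion Take ends 1:55pm → clear.
Percussion Take overlaps Chamber Block, Brass Rehearsal.

No — it overlaps Brass Rehearsal, Chamber Block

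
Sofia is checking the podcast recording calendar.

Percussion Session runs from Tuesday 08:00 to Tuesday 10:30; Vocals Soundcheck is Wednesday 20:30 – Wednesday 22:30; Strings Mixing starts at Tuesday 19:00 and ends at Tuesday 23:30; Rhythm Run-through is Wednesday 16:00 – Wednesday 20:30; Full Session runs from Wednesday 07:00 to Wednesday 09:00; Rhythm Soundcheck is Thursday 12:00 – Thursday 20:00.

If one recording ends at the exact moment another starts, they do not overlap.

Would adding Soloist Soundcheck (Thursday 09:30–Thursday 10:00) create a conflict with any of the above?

Percussion Session: ends Tuesday 10:30 at or before Soloist Soundcheck starts Thursday 09:30 → clear.
Strings Mixing: ends Tuesday 23:30 at or before Soloist Soundcheck starts Thursday 09:30 → clear.
Full Session: ends Wednesday 09:00 at or before Soloist Soundcheck starts Thursday 09:30 → clear.
Rhythm Run-through: ends Wednesday 20:30 at or before Soloist Soundcheck starts Thursday 09:30 → clear.
Vocals Soundcheck: ends Wednesday 22:30 at or before Soloist Soundcheck starts Thursday 09:30 → clear.
Rhythm Soundcheck: starts Thursday 12:00 at or after Soloist Soundcheck ends Thursday 10:00 → clear.

No — it doesn't clash with anything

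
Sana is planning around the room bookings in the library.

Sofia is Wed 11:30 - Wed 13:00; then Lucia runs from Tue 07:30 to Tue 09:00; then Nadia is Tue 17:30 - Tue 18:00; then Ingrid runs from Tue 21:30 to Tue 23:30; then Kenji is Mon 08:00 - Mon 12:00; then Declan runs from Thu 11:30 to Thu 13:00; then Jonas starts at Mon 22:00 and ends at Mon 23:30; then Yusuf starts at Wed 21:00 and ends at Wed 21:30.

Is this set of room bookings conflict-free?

Yes

Sorted by start: Kenji, Jonas, Lucia, Nadia, Ingrid, Sofia, Yusuf, Declan.
Jonas starts after Kenji ends, so nothing later overlaps Kenji either.
Lucia starts after Jonas ends, so nothing later overlaps Jonas either.
Nadia starts after Lucia ends, so nothing later overlaps Lucia either.
Ingrid starts after Nadia ends, so nothing later overlaps Nadia either.
Sofia starts after Ingrid ends, so nothing later overlaps Ingrid either.
Yusuf starts after Sofia ends, so nothing later overlaps Sofia either.
Declan starts after Yusuf ends.
Every pair is clear; the schedule has no overlaps.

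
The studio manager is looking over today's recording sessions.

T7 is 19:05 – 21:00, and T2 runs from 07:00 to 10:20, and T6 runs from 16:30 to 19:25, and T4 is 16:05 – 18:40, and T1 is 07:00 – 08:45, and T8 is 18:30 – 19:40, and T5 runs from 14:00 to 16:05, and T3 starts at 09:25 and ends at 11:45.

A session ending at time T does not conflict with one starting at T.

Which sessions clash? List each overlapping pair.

T1 & T2, T2 & T3, T4 & T6, T4 & T8, T6 & T7, T6 & T8, T7 & T8

Sorted by start: T1, T2, T3, T5, T4, T6, T8, T7.
T2 starts before T1 ends → T1 and T2 overlap.
T3 starts after T1 ends, so nothing later overlaps T1 either.
T3 starts before T2 ends → T2 and T3 overlap.
T5 starts after T2 ends, so nothing later overlaps T2 either.
T5 starts after T3 ends, so nothing later overlaps T3 either.
T4 starts exactly when T5 ends (back-to-back, no overlap), so nothing later overlaps T5 either.
T6 starts before T4 ends → T4 and T6 overlap.
T8 starts before T4 ends → T4 and T8 overlap.
T7 starts after T4 ends.
T8 starts before T6 ends → T6 and T8 overlap.
T7 starts before T6 ends → T6 and T7 overlap.
T7 starts before T8 ends → T8 and T7 overlap.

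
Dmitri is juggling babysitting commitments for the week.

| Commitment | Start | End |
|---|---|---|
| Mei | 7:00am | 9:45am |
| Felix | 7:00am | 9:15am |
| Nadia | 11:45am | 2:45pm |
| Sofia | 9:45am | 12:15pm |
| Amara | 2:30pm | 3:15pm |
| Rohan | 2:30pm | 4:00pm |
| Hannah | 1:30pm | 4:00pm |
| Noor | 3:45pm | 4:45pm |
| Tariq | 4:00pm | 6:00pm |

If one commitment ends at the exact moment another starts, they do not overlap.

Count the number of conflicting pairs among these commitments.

Check each pair: they overlap iff neither finishes before the other starts.
Sorted by start: Mei, Felix, Sofia, Nadia, Hannah, Amara, Rohan, Noor, Tariq.
Felix starts before Mei ends → Mei and Felix overlap.
Sofia starts exactly when Mei ends (back-to-back, no overlap); Mei is clear from here.
Sofia starts after Felix ends; Felix is clear from here.
Nadia starts before Sofia ends → Sofia and Nadia overlap.
Hannah starts after Sofia ends; Sofia is clear from here.
Hannah starts before Nadia ends → Nadia and Hannah overlap.
Amara starts before Nadia ends → Nadia and Amara overlap.
Rohan starts before Nadia ends → Nadia and Rohan overlap.
Noor starts after Nadia ends; Nadia is clear from here.
Amara starts before Hannah ends → Hannah and Amara overlap.
Rohan starts before Hannah ends → Hannah and Rohan overlap.
Noor starts before Hannah ends → Hannah and Noor overlap.
Tariq starts exactly when Hannah ends (back-to-back, no overlap).
Rohan starts before Amara ends → Amara and Rohan overlap.
Noor starts after Amara ends; Amara is clear from here.
Noor starts before Rohan ends → Rohan and Noor overlap.
Tariq starts exactly when Rohan ends (back-to-back, no overlap).
Tariq starts before Noor ends → Noor and Tariq overlap.
Overlapping pairs: Amara & Hannah, Amara & Nadia, Amara & Rohan, Felix & Mei, Hannah & Nadia, Hannah & Noor, Hannah & Rohan, Nadia & Rohan, Nadia & Sofia, Noor & Rohan, Noor & Tariq — 11 in total.

11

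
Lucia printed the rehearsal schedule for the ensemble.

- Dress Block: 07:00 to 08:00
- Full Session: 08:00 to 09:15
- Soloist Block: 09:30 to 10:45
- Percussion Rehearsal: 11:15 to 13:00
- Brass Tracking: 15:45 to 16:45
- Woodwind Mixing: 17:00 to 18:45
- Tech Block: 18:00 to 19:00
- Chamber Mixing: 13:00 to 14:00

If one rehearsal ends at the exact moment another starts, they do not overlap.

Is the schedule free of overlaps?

Sorted by start: Dress Block, Full Session, Soloist Block, Percussion Rehearsal, Chamber Mixing, Brass Tracking, Woodwind Mixing, Tech Block.
Full Session starts exactly when Dress Block ends (back-to-back, no overlap); Dress Block is clear from here.
Soloist Block starts after Full Session ends; Full Session is clear from here.
Percussion Rehearsal starts after Soloist Block ends; Soloist Block is clear from here.
Chamber Mixing starts exactly when Percussion Rehearsal ends (back-to-back, no overlap); Percussion Rehearsal is clear from here.
Brass Tracking starts after Chamber Mixing ends; Chamber Mixing is clear from here.
Woodwind Mixing starts after Brass Tracking ends; Brass Tracking is clear from here.
Tech Block starts before Woodwind Mixing ends → Woodwind Mixing and Tech Block overlap.
That's a conflict, so the schedule is not conflict-free.

No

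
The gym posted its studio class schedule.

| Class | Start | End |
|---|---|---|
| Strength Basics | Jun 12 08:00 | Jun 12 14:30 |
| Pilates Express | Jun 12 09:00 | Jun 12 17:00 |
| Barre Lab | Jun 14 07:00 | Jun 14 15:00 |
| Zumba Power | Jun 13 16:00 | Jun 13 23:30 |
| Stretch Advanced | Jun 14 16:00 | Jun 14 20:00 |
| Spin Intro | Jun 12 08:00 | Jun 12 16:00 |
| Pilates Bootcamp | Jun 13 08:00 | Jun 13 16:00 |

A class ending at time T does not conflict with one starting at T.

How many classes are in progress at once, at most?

3

Sweep the timeline, counting +1 at each start and −1 at each end (ends before starts at a tie):
Jun 12 08:00 start Spin Intro → 1
Jun 12 08:00 start Strength Basics → 2
Jun 12 09:00 start Pilates Express → 3
Jun 12 14:30 end Strength Basics → 2
Jun 12 16:00 end Spin Intro → 1
Jun 12 17:00 end Pilates Express → 0
Jun 13 08:00 start Pilates Bootcamp → 1
Jun 13 16:00 end Pilates Bootcamp → 0
Jun 13 16:00 start Zumba Power → 1
Jun 13 23:30 end Zumba Power → 0
Jun 14 07:00 start Barre Lab → 1
Jun 14 15:00 end Barre Lab → 0
Jun 14 16:00 start Stretch Advanced → 1
Jun 14 20:00 end Stretch Advanced → 0
Peak is 3, at Jun 12 09:00 (Pilates Express, Spin Intro, Strength Basics).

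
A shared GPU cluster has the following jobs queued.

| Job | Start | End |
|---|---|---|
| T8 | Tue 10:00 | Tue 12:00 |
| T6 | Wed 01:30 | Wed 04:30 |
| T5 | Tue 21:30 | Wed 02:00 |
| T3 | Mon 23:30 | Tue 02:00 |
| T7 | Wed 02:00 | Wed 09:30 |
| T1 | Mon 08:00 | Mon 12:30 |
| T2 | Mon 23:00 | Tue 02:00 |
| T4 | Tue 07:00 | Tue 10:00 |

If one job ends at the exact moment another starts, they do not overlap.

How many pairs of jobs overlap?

3

Check each pair: they overlap iff neither finishes before the other starts.
Sorted by start: T1, T2, T3, T4, T8, T5, T6, T7.
T2 starts after T1 ends, so T1 has no further overlaps.
T3 starts before T2 ends → T2 and T3 overlap.
T4 starts after T2 ends, so T2 has no further overlaps.
T4 starts after T3 ends, so T3 has no further overlaps.
T8 starts exactly when T4 ends (back-to-back, no overlap), so T4 has no further overlaps.
T5 starts after T8 ends, so T8 has no further overlaps.
T6 starts before T5 ends → T5 and T6 overlap.
T7 starts exactly when T5 ends (back-to-back, no overlap).
T7 starts before T6 ends → T6 and T7 overlap.
Overlapping pairs: T2 & T3, T5 & T6, T6 & T7 — 3 in total.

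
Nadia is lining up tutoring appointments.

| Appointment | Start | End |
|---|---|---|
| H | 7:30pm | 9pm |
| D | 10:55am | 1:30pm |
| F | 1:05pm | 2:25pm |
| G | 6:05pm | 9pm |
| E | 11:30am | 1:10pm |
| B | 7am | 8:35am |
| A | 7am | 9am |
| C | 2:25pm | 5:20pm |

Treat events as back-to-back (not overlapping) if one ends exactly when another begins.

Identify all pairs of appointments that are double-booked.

Sorted by start: A, B, D, E, F, C, G, H.
B starts before A ends → A and B overlap.
D starts after A ends — done with A.
D starts after B ends — done with B.
E starts before D ends → D and E overlap.
F starts before D ends → D and F overlap.
C starts after D ends — done with D.
F starts before E ends → E and F overlap.
C starts after E ends — done with E.
C starts exactly when F ends (back-to-back, no overlap) — done with F.
G starts after C ends — done with C.
H starts before G ends → G and H overlap.

A & B, D & E, D & F, E & F, G & H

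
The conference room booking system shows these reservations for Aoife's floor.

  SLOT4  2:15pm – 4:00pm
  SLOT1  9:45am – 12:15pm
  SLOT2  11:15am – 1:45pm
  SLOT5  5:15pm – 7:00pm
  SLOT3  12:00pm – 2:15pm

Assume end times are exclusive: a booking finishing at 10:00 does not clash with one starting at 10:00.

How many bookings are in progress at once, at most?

Sweep the timeline, counting +1 at each start and −1 at each end (ends before starts at a tie):
9:45am start SLOT1 → 1
11:15am start SLOT2 → 2
12:00pm start SLOT3 → 3
12:15pm end SLOT1 → 2
1:45pm end SLOT2 → 1
2:15pm end SLOT3 → 0
2:15pm start SLOT4 → 1
4:00pm end SLOT4 → 0
5:15pm start SLOT5 → 1
7:00pm end SLOT5 → 0
Peak is 3, at 12:00pm (SLOT1, SLOT2, SLOT3).

3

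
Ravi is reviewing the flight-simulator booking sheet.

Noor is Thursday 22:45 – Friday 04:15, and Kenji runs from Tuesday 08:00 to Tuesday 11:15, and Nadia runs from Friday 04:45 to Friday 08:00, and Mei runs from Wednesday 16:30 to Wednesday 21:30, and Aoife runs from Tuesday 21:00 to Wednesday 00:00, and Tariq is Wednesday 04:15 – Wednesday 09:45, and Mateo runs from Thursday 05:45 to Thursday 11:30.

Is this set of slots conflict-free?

Check each pair: they overlap iff neither finishes before the other starts.
Sorted by start: Kenji, Aoife, Tariq, Mei, Mateo, Noor, Nadia.
Aoife starts after Kenji ends, so nothing later overlaps Kenji either.
Tariq starts after Aoife ends, so nothing later overlaps Aoife either.
Mei starts after Tariq ends, so nothing later overlaps Tariq either.
Mateo starts after Mei ends, so nothing later overlaps Mei either.
Noor starts after Mateo ends, so nothing later overlaps Mateo either.
Nadia starts after Noor ends.
Every pair is clear; the schedule has no overlaps.

Yes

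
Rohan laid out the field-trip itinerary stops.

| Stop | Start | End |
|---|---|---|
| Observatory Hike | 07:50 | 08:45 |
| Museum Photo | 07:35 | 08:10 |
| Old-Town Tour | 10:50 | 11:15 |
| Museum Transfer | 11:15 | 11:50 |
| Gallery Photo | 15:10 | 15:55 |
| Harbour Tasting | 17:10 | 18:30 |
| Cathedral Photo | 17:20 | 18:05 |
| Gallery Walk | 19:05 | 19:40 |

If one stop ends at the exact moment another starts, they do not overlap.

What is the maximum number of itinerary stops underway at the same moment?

2

Sweep the timeline, counting +1 at each start and −1 at each end (ends before starts at a tie):
07:35 start Museum Photo → 1
07:50 start Observatory Hike → 2
08:10 end Museum Photo → 1
08:45 end Observatory Hike → 0
10:50 start Old-Town Tour → 1
11:15 end Old-Town Tour → 0
11:15 start Museum Transfer → 1
11:50 end Museum Transfer → 0
15:10 start Gallery Photo → 1
15:55 end Gallery Photo → 0
17:10 start Harbour Tasting → 1
17:20 start Cathedral Photo → 2
18:05 end Cathedral Photo → 1
18:30 end Harbour Tasting → 0
19:05 start Gallery Walk → 1
19:40 end Gallery Walk → 0
Peak is 2, at 07:50 (Museum Photo, Observatory Hike).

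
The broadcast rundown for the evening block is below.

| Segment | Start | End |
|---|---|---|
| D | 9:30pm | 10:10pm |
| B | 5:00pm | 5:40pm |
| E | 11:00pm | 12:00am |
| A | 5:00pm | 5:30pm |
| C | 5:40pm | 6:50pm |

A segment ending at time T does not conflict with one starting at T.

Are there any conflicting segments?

Yes

Sorted by start: A, B, C, D, E.
B starts before A ends → A and B overlap.
That's a conflict, so the schedule is not conflict-free.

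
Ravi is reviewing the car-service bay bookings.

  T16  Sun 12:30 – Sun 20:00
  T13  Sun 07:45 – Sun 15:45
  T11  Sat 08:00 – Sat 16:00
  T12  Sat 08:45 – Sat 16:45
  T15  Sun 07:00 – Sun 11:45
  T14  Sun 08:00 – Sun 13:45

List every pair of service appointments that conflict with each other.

Two intervals overlap when each starts before the other ends.
Sorted by start: T11, T12, T15, T13, T14, T16.
T12 starts before T11 ends → T11 and T12 overlap.
T15 starts after T11 ends, so nothing later overlaps T11 either.
T15 starts after T12 ends, so nothing later overlaps T12 either.
T13 starts before T15 ends → T15 and T13 overlap.
T14 starts before T15 ends → T15 and T14 overlap.
T16 starts after T15 ends.
T14 starts before T13 ends → T13 and T14 overlap.
T16 starts before T13 ends → T13 and T16 overlap.
T16 starts before T14 ends → T14 and T16 overlap.

T11 & T12, T13 & T14, T13 & T15, T13 & T16, T14 & T15, T14 & T16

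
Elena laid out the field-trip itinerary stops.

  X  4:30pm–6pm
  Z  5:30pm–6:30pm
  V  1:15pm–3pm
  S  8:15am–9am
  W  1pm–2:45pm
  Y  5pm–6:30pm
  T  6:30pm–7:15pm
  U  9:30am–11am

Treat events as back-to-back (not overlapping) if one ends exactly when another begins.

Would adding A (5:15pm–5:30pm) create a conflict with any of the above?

S: ends 9am at or before A starts 5:15pm → clear.
U: ends 11am at or before A starts 5:15pm → clear.
W: ends 2:45pm at or before A starts 5:15pm → clear.
V: ends 3pm at or before A starts 5:15pm → clear.
X: starts 4:30pm before A ends 5:30pm, and ends 6pm after A starts 5:15pm → overlap.
Y: starts 5pm before A ends 5:30pm, and ends 6:30pm after A starts 5:15pm → overlap.
Z: starts 5:30pm at or after A ends 5:30pm → clear.
T: starts 6:30pm at or after A ends 5:30pm → clear.
A overlaps X, Y.

Yes — it overlaps X, Y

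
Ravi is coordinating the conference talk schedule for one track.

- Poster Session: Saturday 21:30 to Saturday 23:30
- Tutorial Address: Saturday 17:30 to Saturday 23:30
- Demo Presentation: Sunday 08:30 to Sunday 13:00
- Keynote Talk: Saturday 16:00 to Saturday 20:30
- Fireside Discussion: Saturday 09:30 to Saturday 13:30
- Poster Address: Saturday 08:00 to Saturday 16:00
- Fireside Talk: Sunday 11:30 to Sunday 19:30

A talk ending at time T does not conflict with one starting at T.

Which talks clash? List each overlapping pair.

Demo Presentation & Fireside Talk, Fireside Discussion & Poster Address, Keynote Talk & Tutorial Address, Poster Session & Tutorial Address

Two intervals overlap when each starts before the other ends.
Sorted by start: Poster Address, Fireside Discussion, Keynote Talk, Tutorial Address, Poster Session, Demo Presentation, Fireside Talk.
Fireside Discussion starts before Poster Address ends → Poster Address and Fireside Discussion overlap.
Keynote Talk starts exactly when Poster Address ends (back-to-back, no overlap); Poster Address is clear from here.
Keynote Talk starts after Fireside Discussion ends; Fireside Discussion is clear from here.
Tutorial Address starts before Keynote Talk ends → Keynote Talk and Tutorial Address overlap.
Poster Session starts after Keynote Talk ends; Keynote Talk is clear from here.
Poster Session starts before Tutorial Address ends → Tutorial Address and Poster Session overlap.
Demo Presentation starts after Tutorial Address ends; Tutorial Address is clear from here.
Demo Presentation starts after Poster Session ends; Poster Session is clear from here.
Fireside Talk starts before Demo Presentation ends → Demo Presentation and Fireside Talk overlap.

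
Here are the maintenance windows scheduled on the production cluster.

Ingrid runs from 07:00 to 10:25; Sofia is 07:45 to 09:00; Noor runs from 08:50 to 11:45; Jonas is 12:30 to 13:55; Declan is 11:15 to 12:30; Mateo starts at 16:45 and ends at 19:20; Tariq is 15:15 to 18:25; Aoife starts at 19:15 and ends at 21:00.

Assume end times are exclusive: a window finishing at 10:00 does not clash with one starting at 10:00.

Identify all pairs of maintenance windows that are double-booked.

Two intervals overlap when each starts before the other ends.
Sorted by start: Ingrid, Sofia, Noor, Declan, Jonas, Tariq, Mateo, Aoife.
Sofia starts before Ingrid ends → Ingrid and Sofia overlap.
Noor starts before Ingrid ends → Ingrid and Noor overlap.
Declan starts after Ingrid ends, so Ingrid has no further overlaps.
Noor starts before Sofia ends → Sofia and Noor overlap.
Declan starts after Sofia ends, so Sofia has no further overlaps.
Declan starts before Noor ends → Noor and Declan overlap.
Jonas starts after Noor ends, so Noor has no further overlaps.
Jonas starts exactly when Declan ends (back-to-back, no overlap), so Declan has no further overlaps.
Tariq starts after Jonas ends, so Jonas has no further overlaps.
Mateo starts before Tariq ends → Tariq and Mateo overlap.
Aoife starts after Tariq ends.
Aoife starts before Mateo ends → Mateo and Aoife overlap.

Aoife & Mateo, Declan & Noor, Ingrid & Noor, Ingrid & Sofia, Mateo & Tariq, Noor & Sofia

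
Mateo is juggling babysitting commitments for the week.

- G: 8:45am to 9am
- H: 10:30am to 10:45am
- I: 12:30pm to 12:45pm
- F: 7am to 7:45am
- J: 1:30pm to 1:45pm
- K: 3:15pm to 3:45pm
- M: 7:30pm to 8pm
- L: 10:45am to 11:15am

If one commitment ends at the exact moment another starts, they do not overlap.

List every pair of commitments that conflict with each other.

Sorted by start: F, G, H, L, I, J, K, M.
G starts after F ends; F is clear from here.
H starts after G ends; G is clear from here.
L starts exactly when H ends (back-to-back, no overlap); H is clear from here.
I starts after L ends; L is clear from here.
J starts after I ends; I is clear from here.
K starts after J ends; J is clear from here.
M starts after K ends.

none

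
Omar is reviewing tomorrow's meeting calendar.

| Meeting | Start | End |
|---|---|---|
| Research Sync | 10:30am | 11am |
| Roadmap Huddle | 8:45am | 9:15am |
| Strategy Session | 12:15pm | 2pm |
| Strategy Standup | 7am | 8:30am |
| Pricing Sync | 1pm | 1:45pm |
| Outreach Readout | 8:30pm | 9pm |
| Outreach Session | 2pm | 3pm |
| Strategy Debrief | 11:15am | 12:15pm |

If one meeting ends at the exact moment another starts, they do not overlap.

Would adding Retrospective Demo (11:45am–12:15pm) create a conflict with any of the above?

Yes — it overlaps Strategy Debrief

Strategy Standup: ends 8:30am at or before Retrospective Demo starts 11:45am → clear.
Roadmap Huddle: ends 9:15am at or before Retrospective Demo starts 11:45am → clear.
Research Sync: ends 11am at or before Retrospective Demo starts 11:45am → clear.
Strategy Debrief: starts 11:15am before Retrospective Demo ends 12:15pm, and ends 12:15pm after Retrospective Demo starts 11:45am → overlap.
Strategy Session: starts 12:15pm at or after Retrospective Demo ends 12:15pm → clear.
Pricing Sync: starts 1pm at or after Retrospective Demo ends 12:15pm → clear.
Outreach Session: starts 2pm at or after Retrospective Demo ends 12:15pm → clear.
Outreach Readout: starts 8:30pm at or after Retrospective Demo ends 12:15pm → clear.
Retrospective Demo overlaps Strategy Debrief.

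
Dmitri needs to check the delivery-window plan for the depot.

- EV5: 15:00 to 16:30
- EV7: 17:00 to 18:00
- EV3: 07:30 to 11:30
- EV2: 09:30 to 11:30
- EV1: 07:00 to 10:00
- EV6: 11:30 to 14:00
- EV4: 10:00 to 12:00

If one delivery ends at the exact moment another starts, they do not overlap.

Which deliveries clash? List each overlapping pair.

EV1 & EV2, EV1 & EV3, EV2 & EV3, EV2 & EV4, EV3 & EV4, EV4 & EV6

Two intervals overlap when each starts before the other ends.
Sorted by start: EV1, EV3, EV2, EV4, EV6, EV5, EV7.
EV3 starts before EV1 ends → EV1 and EV3 overlap.
EV2 starts before EV1 ends → EV1 and EV2 overlap.
EV4 starts exactly when EV1 ends (back-to-back, no overlap), so EV1 has no further overlaps.
EV2 starts before EV3 ends → EV3 and EV2 overlap.
EV4 starts before EV3 ends → EV3 and EV4 overlap.
EV6 starts exactly when EV3 ends (back-to-back, no overlap), so EV3 has no further overlaps.
EV4 starts before EV2 ends → EV2 and EV4 overlap.
EV6 starts exactly when EV2 ends (back-to-back, no overlap), so EV2 has no further overlaps.
EV6 starts before EV4 ends → EV4 and EV6 overlap.
EV5 starts after EV4 ends, so EV4 has no further overlaps.
EV5 starts after EV6 ends, so EV6 has no further overlaps.
EV7 starts after EV5 ends.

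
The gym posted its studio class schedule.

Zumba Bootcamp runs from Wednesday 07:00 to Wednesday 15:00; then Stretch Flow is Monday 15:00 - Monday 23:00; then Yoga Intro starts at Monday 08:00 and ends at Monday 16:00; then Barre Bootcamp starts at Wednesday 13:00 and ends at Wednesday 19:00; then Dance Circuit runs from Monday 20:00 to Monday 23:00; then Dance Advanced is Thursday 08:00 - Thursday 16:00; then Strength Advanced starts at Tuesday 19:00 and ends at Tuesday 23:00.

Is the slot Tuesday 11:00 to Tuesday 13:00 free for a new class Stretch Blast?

Yes — the slot is free

Yoga Intro: ends Monday 16:00 at or before Stretch Blast starts Tuesday 11:00 → clear.
Stretch Flow: ends Monday 23:00 at or before Stretch Blast starts Tuesday 11:00 → clear.
Dance Circuit: ends Monday 23:00 at or before Stretch Blast starts Tuesday 11:00 → clear.
Strength Advanced: starts Tuesday 19:00 at or after Stretch Blast ends Tuesday 13:00 → clear.
Zumba Bootcamp: starts Wednesday 07:00 at or after Stretch Blast ends Tuesday 13:00 → clear.
Barre Bootcamp: starts Wednesday 13:00 at or after Stretch Blast ends Tuesday 13:00 → clear.
Dance Advanced: starts Thursday 08:00 at or after Stretch Blast ends Tuesday 13:00 → clear.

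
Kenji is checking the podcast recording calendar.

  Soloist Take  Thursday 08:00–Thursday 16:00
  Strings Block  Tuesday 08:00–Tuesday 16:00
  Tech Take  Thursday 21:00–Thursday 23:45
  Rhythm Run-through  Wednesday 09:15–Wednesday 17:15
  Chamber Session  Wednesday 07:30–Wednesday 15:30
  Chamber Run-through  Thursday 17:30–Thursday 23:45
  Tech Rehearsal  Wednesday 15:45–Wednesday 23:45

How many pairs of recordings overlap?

3

Check each pair: they overlap iff neither finishes before the other starts.
Sorted by start: Strings Block, Chamber Session, Rhythm Run-through, Tech Rehearsal, Soloist Take, Chamber Run-through, Tech Take.
Chamber Session starts after Strings Block ends; Strings Block is clear from here.
Rhythm Run-through starts before Chamber Session ends → Chamber Session and Rhythm Run-through overlap.
Tech Rehearsal starts after Chamber Session ends; Chamber Session is clear from here.
Tech Rehearsal starts before Rhythm Run-through ends → Rhythm Run-through and Tech Rehearsal overlap.
Soloist Take starts after Rhythm Run-through ends; Rhythm Run-through is clear from here.
Soloist Take starts after Tech Rehearsal ends; Tech Rehearsal is clear from here.
Chamber Run-through starts after Soloist Take ends; Soloist Take is clear from here.
Tech Take starts before Chamber Run-through ends → Chamber Run-through and Tech Take overlap.
Overlapping pairs: Chamber Run-through & Tech Take, Chamber Session & Rhythm Run-through, Rhythm Run-through & Tech Rehearsal — 3 in total.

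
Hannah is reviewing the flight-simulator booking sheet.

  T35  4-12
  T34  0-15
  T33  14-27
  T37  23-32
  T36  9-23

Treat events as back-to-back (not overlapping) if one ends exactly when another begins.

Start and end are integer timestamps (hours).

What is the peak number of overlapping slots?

Sort all start/end points and keep a running count:
0 start T34 → 1
4 start T35 → 2
9 start T36 → 3
12 end T35 → 2
14 start T33 → 3
15 end T34 → 2
23 end T36 → 1
23 start T37 → 2
27 end T33 → 1
32 end T37 → 0
Peak is 3, at 9 (T34, T35, T36).

3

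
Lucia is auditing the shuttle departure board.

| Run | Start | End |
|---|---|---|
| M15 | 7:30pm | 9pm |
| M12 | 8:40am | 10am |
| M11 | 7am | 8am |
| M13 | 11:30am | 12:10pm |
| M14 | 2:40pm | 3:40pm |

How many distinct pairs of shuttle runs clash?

Check each pair: they overlap iff neither finishes before the other starts.
Sorted by start: M11, M12, M13, M14, M15.
M12 starts after M11 ends; M11 is clear from here.
M13 starts after M12 ends; M12 is clear from here.
M14 starts after M13 ends; M13 is clear from here.
M15 starts after M14 ends.
No pair overlaps.

0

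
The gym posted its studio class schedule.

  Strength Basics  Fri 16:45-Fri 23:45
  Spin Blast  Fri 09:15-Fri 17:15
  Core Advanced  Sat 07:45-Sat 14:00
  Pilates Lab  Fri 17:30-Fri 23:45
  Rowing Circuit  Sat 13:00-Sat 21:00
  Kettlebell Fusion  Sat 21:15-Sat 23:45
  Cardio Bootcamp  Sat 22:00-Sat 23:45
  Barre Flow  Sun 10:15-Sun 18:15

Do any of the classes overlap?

Sorted by start: Spin Blast, Strength Basics, Pilates Lab, Core Advanced, Rowing Circuit, Kettlebell Fusion, Cardio Bootcamp, Barre Flow.
Strength Basics starts before Spin Blast ends → Spin Blast and Strength Basics overlap.
That's a conflict, so the schedule is not conflict-free.

Yes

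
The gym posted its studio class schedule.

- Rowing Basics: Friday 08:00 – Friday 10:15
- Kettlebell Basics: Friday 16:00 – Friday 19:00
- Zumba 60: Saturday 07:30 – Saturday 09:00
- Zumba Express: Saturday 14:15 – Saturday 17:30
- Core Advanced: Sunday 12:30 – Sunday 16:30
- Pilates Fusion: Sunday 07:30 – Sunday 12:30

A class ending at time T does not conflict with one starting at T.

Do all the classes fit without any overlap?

Sorted by start: Rowing Basics, Kettlebell Basics, Zumba 60, Zumba Express, Pilates Fusion, Core Advanced.
Kettlebell Basics starts after Rowing Basics ends, so nothing later overlaps Rowing Basics either.
Zumba 60 starts after Kettlebell Basics ends, so nothing later overlaps Kettlebell Basics either.
Zumba Express starts after Zumba 60 ends, so nothing later overlaps Zumba 60 either.
Pilates Fusion starts after Zumba Express ends, so nothing later overlaps Zumba Express either.
Core Advanced starts exactly when Pilates Fusion ends (back-to-back, no overlap).
Every pair is clear; the schedule has no overlaps.

Yes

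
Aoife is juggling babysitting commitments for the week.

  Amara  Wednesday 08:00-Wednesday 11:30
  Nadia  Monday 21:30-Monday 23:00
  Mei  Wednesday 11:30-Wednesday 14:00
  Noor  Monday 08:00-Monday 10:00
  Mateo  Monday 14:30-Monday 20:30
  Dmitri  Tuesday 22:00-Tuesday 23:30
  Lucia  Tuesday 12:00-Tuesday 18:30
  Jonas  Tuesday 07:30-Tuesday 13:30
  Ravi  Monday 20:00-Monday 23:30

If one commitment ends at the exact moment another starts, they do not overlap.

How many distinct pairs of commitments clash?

3

Sorted by start: Noor, Mateo, Ravi, Nadia, Jonas, Lucia, Dmitri, Amara, Mei.
Mateo starts after Noor ends, so nothing later overlaps Noor either.
Ravi starts before Mateo ends → Mateo and Ravi overlap.
Nadia starts after Mateo ends, so nothing later overlaps Mateo either.
Nadia starts before Ravi ends → Ravi and Nadia overlap.
Jonas starts after Ravi ends, so nothing later overlaps Ravi either.
Jonas starts after Nadia ends, so nothing later overlaps Nadia either.
Lucia starts before Jonas ends → Jonas and Lucia overlap.
Dmitri starts after Jonas ends, so nothing later overlaps Jonas either.
Dmitri starts after Lucia ends, so nothing later overlaps Lucia either.
Amara starts after Dmitri ends, so nothing later overlaps Dmitri either.
Mei starts exactly when Amara ends (back-to-back, no overlap).
Overlapping pairs: Jonas & Lucia, Mateo & Ravi, Nadia & Ravi — 3 in total.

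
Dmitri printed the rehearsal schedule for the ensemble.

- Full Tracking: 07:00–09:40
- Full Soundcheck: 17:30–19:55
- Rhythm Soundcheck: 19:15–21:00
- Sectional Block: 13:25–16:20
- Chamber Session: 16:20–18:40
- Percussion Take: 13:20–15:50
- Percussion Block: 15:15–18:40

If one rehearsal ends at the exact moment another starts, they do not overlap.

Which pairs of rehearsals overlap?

Chamber Session & Full Soundcheck, Chamber Session & Percussion Block, Full Soundcheck & Percussion Block, Full Soundcheck & Rhythm Soundcheck, Percussion Block & Percussion Take, Percussion Block & Sectional Block, Percussion Take & Sectional Block

Check each pair: they overlap iff neither finishes before the other starts.
Sorted by start: Full Tracking, Percussion Take, Sectional Block, Percussion Block, Chamber Session, Full Soundcheck, Rhythm Soundcheck.
Percussion Take starts after Full Tracking ends — done with Full Tracking.
Sectional Block starts before Percussion Take ends → Percussion Take and Sectional Block overlap.
Percussion Block starts before Percussion Take ends → Percussion Take and Percussion Block overlap.
Chamber Session starts after Percussion Take ends — done with Percussion Take.
Percussion Block starts before Sectional Block ends → Sectional Block and Percussion Block overlap.
Chamber Session starts exactly when Sectional Block ends (back-to-back, no overlap) — done with Sectional Block.
Chamber Session starts before Percussion Block ends → Percussion Block and Chamber Session overlap.
Full Soundcheck starts before Percussion Block ends → Percussion Block and Full Soundcheck overlap.
Rhythm Soundcheck starts after Percussion Block ends.
Full Soundcheck starts before Chamber Session ends → Chamber Session and Full Soundcheck overlap.
Rhythm Soundcheck starts after Chamber Session ends.
Rhythm Soundcheck starts before Full Soundcheck ends → Full Soundcheck and Rhythm Soundcheck overlap.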